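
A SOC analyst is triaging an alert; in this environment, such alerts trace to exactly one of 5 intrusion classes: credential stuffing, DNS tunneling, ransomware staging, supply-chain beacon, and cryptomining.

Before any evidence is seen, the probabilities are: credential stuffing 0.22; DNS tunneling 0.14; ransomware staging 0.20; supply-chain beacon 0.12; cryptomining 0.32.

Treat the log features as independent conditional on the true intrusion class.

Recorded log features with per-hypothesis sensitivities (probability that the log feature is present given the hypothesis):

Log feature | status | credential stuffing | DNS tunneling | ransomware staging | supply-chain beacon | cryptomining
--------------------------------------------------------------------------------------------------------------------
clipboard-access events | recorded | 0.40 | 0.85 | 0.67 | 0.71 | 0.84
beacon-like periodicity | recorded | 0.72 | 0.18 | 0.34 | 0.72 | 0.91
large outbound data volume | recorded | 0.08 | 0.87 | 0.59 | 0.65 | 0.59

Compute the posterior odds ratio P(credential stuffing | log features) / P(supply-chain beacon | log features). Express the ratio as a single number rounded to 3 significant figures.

0.127

Unnormalized posterior weight (prior times the log feature likelihoods) for each of the two hypotheses:
  credential stuffing: 0.22 × 0.40 × 0.72 × 0.08 = 0.0050688
  supply-chain beacon: 0.12 × 0.71 × 0.72 × 0.65 = 0.039874
Posterior odds = 0.0050688 / 0.039874 ≈ 0.127.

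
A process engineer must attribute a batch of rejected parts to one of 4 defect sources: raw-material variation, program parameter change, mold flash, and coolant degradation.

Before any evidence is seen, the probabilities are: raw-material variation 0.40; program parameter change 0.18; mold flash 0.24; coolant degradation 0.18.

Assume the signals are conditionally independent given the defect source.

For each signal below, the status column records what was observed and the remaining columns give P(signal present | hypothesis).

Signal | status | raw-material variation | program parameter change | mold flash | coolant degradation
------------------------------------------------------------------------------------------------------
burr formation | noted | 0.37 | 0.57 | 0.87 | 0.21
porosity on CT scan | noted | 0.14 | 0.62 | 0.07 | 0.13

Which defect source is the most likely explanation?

For each hypothesis, the unnormalized posterior weight is prior × product of the signal likelihoods:
  raw-material variation: 0.40 × 0.37 × 0.14 = 0.02072
  program parameter change: 0.18 × 0.57 × 0.62 = 0.063612
  mold flash: 0.24 × 0.87 × 0.07 = 0.014616
  coolant degradation: 0.18 × 0.21 × 0.13 = 0.004914
The unnormalized weights sum to 0.10386.
P(raw-material variation | evidence) ≈ 0.02072 / 0.10386 ≈ 0.199
P(program parameter change | evidence) ≈ 0.063612 / 0.10386 ≈ 0.612
P(mold flash | evidence) ≈ 0.014616 / 0.10386 ≈ 0.141
P(coolant degradation | evidence) ≈ 0.004914 / 0.10386 ≈ 0.047
The largest is 0.612, so program parameter change is most probable.

program parameter change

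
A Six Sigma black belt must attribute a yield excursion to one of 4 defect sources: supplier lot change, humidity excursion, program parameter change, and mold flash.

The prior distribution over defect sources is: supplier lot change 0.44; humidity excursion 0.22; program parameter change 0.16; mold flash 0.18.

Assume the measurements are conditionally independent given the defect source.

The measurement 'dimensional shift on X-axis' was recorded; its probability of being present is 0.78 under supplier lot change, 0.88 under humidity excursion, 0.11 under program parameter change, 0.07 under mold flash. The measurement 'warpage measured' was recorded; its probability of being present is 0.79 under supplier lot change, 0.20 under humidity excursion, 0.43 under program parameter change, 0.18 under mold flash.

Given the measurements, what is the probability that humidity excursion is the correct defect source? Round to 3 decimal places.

0.121

For each hypothesis, the unnormalized posterior weight is prior × product of the measurement likelihoods:
  supplier lot change: 0.44 × 0.78 × 0.79 = 0.27113
  humidity excursion: 0.22 × 0.88 × 0.20 = 0.03872
  program parameter change: 0.16 × 0.11 × 0.43 = 0.007568
  mold flash: 0.18 × 0.07 × 0.18 = 0.002268
Marginal likelihood of the evidence = 0.31968.
P(humidity excursion | evidence) = 0.03872 / 0.31968 ≈ 0.121.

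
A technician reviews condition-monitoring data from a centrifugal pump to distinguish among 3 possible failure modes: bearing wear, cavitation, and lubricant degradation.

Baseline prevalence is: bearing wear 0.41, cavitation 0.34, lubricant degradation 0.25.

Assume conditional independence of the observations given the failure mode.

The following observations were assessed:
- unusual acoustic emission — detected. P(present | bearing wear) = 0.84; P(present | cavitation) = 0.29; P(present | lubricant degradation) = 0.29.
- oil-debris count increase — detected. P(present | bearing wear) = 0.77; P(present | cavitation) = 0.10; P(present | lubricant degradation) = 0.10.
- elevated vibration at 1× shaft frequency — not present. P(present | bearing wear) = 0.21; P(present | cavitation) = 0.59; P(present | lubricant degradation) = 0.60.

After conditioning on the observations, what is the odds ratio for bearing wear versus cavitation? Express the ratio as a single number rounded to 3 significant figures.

Posterior odds equal prior odds times the likelihood ratio; only the two competing hypotheses matter (using 1 − P(present | H) for each absent observation).
  bearing wear: 0.41 × 0.84 × 0.77 × (1 − 0.21) = 0.2095
  cavitation: 0.34 × 0.29 × 0.10 × (1 − 0.59) = 0.0040426
Posterior odds = 0.2095 / 0.0040426 ≈ 51.8.

51.8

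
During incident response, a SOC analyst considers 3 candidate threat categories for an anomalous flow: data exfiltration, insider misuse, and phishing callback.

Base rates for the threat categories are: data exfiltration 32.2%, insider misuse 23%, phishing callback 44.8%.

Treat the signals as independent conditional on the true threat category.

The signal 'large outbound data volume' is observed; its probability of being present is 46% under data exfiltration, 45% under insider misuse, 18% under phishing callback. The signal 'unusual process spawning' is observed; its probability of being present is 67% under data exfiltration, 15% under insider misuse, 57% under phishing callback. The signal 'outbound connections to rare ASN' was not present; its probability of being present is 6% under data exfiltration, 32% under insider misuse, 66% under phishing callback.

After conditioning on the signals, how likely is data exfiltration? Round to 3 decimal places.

By Bayes' rule with conditional independence, the unnormalized weight for each hypothesis is prior × ∏ likelihoods (using 1 − P(present | H) for each absent signal):
  data exfiltration: 0.322 × 0.46 × 0.67 × (1 − 0.06) = 0.093286
  insider misuse: 0.230 × 0.45 × 0.15 × (1 − 0.32) = 0.010557
  phishing callback: 0.448 × 0.18 × 0.57 × (1 − 0.66) = 0.015628
Marginal likelihood of the evidence = 0.11947.
P(data exfiltration | evidence) = 0.093286 / 0.11947 ≈ 0.781.

0.781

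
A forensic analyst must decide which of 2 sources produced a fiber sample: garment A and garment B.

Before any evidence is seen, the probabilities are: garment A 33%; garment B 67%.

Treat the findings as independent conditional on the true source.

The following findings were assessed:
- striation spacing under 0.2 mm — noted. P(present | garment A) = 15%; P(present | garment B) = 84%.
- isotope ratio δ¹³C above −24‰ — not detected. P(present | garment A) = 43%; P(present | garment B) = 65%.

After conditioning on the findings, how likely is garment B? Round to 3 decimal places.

0.875

Multiply each prior by the joint likelihood of the evidence pattern (using 1 − P(present | H) for each absent finding):
  garment A: 0.33 × 0.15 × (1 − 0.43) = 0.028215
  garment B: 0.67 × 0.84 × (1 − 0.65) = 0.19698
Marginal likelihood of the evidence = 0.22519.
P(garment B | evidence) = 0.19698 / 0.22519 ≈ 0.875.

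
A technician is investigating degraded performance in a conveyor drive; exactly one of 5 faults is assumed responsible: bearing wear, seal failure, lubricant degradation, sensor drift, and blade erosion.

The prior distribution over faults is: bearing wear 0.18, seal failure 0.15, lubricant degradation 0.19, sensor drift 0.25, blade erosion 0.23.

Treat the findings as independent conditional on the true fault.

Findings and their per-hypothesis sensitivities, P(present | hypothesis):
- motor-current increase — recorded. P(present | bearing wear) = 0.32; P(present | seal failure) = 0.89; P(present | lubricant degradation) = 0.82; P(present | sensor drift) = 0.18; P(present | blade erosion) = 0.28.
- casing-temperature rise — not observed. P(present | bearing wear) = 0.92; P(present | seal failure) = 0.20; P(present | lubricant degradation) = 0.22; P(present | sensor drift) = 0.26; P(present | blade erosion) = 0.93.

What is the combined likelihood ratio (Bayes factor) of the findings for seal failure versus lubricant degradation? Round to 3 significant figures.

Joint likelihood of the evidence pattern under each hypothesis (using 1 − P(present | H) for each absent finding):
  seal failure: 0.89 × (1 − 0.20) = 0.712
  lubricant degradation: 0.82 × (1 − 0.22) = 0.6396
Bayes factor = 0.712 / 0.6396 ≈ 1.11

1.11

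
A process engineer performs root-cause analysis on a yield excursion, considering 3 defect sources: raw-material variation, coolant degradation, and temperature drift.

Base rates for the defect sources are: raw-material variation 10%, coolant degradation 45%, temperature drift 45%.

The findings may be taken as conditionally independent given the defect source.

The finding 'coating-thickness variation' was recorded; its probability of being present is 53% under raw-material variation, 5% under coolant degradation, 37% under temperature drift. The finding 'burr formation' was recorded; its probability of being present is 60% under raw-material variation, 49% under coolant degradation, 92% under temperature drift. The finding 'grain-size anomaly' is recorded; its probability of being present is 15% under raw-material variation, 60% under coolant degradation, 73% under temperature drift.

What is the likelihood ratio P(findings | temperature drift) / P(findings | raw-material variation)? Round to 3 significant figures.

5.21

Joint likelihood of the evidence pattern under each hypothesis:
  temperature drift: 0.37 × 0.92 × 0.73 = 0.24849
  raw-material variation: 0.53 × 0.60 × 0.15 = 0.0477
Bayes factor = 0.24849 / 0.0477 ≈ 5.21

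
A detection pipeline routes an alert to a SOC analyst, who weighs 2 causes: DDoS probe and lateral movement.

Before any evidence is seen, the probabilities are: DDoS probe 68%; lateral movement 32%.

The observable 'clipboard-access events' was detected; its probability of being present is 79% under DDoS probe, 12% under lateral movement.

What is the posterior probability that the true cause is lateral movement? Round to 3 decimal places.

Multiply each prior by the likelihood of the observable:
  DDoS probe: 0.68 × 0.79 = 0.5372
  lateral movement: 0.32 × 0.12 = 0.0384
Normalizing constant Z = 0.5372 + 0.0384 = 0.5756.
P(lateral movement | evidence) = 0.0384 / 0.5756 ≈ 0.067.

0.067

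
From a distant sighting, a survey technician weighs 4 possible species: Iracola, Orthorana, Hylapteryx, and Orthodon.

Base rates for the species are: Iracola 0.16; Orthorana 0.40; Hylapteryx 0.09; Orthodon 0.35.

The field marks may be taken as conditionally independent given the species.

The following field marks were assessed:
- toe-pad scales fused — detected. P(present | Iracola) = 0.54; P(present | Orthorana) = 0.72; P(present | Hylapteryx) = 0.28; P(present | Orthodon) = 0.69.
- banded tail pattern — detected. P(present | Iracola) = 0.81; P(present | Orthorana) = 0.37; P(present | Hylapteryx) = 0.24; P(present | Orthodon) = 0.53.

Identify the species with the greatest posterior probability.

By Bayes' rule with conditional independence, the unnormalized weight for each hypothesis is prior × ∏ likelihoods:
  Iracola: 0.16 × 0.54 × 0.81 = 0.069984
  Orthorana: 0.40 × 0.72 × 0.37 = 0.10656
  Hylapteryx: 0.09 × 0.28 × 0.24 = 0.006048
  Orthodon: 0.35 × 0.69 × 0.53 = 0.12799
Normalizing constant Z = 0.069984 + 0.10656 + 0.006048 + 0.12799 = 0.31059.
P(Iracola | evidence) ≈ 0.069984 / 0.31059 ≈ 0.225
P(Orthorana | evidence) ≈ 0.10656 / 0.31059 ≈ 0.343
P(Hylapteryx | evidence) ≈ 0.006048 / 0.31059 ≈ 0.019
P(Orthodon | evidence) ≈ 0.12799 / 0.31059 ≈ 0.412
The largest is 0.412, so Orthodon is most probable.

Orthodon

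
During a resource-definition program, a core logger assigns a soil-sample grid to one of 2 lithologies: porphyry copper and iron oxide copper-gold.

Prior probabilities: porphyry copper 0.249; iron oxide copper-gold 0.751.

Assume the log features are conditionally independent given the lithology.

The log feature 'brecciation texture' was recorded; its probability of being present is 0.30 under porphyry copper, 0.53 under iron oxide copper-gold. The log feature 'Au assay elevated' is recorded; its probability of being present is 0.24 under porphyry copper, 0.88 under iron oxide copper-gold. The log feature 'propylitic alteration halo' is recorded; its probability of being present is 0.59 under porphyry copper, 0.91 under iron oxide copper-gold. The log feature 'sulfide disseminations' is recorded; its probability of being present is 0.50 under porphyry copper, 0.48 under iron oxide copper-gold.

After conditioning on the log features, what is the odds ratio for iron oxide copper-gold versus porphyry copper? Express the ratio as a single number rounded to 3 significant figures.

Posterior odds equal prior odds times the likelihood ratio; only the two competing hypotheses matter.
  iron oxide copper-gold: 0.751 × 0.53 × 0.88 × 0.91 × 0.48 = 0.153
  porphyry copper: 0.249 × 0.30 × 0.24 × 0.59 × 0.50 = 0.0052888
Posterior odds = 0.153 / 0.0052888 ≈ 28.9.

28.9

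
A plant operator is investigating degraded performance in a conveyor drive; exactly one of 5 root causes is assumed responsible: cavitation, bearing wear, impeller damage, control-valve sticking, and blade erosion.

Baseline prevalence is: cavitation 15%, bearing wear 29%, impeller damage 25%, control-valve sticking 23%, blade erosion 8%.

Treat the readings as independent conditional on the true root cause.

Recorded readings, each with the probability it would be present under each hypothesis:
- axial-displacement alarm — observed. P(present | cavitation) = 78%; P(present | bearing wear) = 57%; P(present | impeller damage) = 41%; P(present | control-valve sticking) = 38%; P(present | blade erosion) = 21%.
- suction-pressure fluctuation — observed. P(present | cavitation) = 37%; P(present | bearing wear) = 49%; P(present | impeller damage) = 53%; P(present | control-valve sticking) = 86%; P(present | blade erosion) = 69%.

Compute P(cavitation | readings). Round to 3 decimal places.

By Bayes' rule with conditional independence, the unnormalized weight for each hypothesis is prior × ∏ likelihoods:
  cavitation: 0.15 × 0.78 × 0.37 = 0.04329
  bearing wear: 0.29 × 0.57 × 0.49 = 0.080997
  impeller damage: 0.25 × 0.41 × 0.53 = 0.054325
  control-valve sticking: 0.23 × 0.38 × 0.86 = 0.075164
  blade erosion: 0.08 × 0.21 × 0.69 = 0.011592
The unnormalized weights sum to 0.26537.
P(cavitation | evidence) = 0.04329 / 0.26537 ≈ 0.163.

0.163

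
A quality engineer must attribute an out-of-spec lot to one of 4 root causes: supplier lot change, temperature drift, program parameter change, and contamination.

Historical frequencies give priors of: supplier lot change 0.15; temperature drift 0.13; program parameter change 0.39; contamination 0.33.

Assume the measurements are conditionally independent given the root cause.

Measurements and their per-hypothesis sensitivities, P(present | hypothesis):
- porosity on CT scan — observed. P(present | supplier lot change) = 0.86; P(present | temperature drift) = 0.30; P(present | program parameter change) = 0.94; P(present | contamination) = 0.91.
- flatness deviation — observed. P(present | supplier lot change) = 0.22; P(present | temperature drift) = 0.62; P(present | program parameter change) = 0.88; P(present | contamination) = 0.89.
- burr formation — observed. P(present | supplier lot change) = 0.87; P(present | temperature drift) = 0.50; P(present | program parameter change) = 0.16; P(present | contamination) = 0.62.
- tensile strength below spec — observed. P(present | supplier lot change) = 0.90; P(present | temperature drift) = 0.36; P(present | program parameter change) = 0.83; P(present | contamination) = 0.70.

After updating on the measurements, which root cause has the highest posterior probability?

contamination

For each hypothesis, the unnormalized posterior weight is prior × product of the measurement likelihoods:
  supplier lot change: 0.15 × 0.86 × 0.22 × 0.87 × 0.90 = 0.022222
  temperature drift: 0.13 × 0.30 × 0.62 × 0.50 × 0.36 = 0.0043524
  program parameter change: 0.39 × 0.94 × 0.88 × 0.16 × 0.83 = 0.042842
  contamination: 0.33 × 0.91 × 0.89 × 0.62 × 0.70 = 0.11599
Marginal likelihood of the evidence = 0.18541.
P(supplier lot change | evidence) ≈ 0.022222 / 0.18541 ≈ 0.120
P(temperature drift | evidence) ≈ 0.0043524 / 0.18541 ≈ 0.023
P(program parameter change | evidence) ≈ 0.042842 / 0.18541 ≈ 0.231
P(contamination | evidence) ≈ 0.11599 / 0.18541 ≈ 0.626
The largest is 0.626, so contamination is most probable.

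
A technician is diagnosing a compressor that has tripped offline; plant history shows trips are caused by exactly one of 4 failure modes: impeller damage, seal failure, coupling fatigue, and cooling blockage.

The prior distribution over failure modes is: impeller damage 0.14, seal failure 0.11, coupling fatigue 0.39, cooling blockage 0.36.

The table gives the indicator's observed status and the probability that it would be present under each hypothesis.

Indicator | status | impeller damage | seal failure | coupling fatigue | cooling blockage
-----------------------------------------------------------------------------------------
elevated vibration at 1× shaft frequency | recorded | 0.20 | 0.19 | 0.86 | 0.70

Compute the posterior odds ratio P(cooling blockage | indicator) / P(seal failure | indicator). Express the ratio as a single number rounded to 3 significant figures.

Posterior odds equal prior odds times the likelihood ratio; only the two competing hypotheses matter.
  cooling blockage: 0.36 × 0.70 = 0.252
  seal failure: 0.11 × 0.19 = 0.0209
Posterior odds = 0.252 / 0.0209 ≈ 12.1.

12.1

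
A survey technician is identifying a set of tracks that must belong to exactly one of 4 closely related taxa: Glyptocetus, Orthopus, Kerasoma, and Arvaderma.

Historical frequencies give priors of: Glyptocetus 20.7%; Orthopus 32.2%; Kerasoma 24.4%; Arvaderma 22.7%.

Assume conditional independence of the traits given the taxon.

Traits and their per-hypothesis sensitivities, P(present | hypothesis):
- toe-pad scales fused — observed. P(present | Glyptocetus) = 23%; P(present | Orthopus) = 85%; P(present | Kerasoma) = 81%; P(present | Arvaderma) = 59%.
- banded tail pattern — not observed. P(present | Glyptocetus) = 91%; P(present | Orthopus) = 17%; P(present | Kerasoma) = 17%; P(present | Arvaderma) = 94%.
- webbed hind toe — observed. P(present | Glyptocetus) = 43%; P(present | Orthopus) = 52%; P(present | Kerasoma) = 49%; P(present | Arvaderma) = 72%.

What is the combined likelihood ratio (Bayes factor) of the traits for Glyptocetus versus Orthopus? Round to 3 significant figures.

Take the product of per-trait likelihoods under each hypothesis (using 1 − P(present | H) for each absent trait), then divide.
  Glyptocetus: 0.23 × (1 − 0.91) × 0.43 = 0.008901
  Orthopus: 0.85 × (1 − 0.17) × 0.52 = 0.36686
Bayes factor = 0.008901 / 0.36686 ≈ 0.0243

0.0243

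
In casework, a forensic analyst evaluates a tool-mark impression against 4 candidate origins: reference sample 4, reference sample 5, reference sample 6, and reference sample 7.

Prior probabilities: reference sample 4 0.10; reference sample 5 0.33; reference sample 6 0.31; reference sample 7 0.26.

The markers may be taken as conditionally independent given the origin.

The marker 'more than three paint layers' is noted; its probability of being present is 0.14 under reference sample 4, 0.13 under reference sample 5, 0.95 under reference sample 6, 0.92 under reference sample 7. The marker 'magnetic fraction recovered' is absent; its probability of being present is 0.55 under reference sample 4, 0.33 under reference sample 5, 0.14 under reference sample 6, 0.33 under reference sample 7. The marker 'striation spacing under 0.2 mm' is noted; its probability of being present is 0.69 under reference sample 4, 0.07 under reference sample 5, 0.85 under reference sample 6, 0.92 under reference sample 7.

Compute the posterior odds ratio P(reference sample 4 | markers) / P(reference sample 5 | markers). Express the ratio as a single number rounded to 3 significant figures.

Unnormalized posterior weight (prior times the marker likelihoods) for each of the two hypotheses (using 1 − P(present | H) for each absent marker):
  reference sample 4: 0.10 × 0.14 × (1 − 0.55) × 0.69 = 0.004347
  reference sample 5: 0.33 × 0.13 × (1 − 0.33) × 0.07 = 0.002012
Odds(reference sample 4 : reference sample 5) = 0.004347 / 0.002012 ≈ 2.16.

2.16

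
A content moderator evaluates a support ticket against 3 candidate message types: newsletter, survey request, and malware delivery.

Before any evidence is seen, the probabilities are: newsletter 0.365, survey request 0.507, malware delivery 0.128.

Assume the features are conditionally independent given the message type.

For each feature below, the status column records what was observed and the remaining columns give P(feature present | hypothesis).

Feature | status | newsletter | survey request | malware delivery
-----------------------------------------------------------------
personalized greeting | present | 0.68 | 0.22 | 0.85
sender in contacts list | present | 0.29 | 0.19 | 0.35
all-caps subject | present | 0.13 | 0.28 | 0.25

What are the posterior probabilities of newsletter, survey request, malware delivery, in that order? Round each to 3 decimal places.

0.377, 0.239, 0.384

By Bayes' rule with conditional independence, the unnormalized weight for each hypothesis is prior × ∏ likelihoods:
  newsletter: 0.365 × 0.68 × 0.29 × 0.13 = 0.0093571
  survey request: 0.507 × 0.22 × 0.19 × 0.28 = 0.0059339
  malware delivery: 0.128 × 0.85 × 0.35 × 0.25 = 0.00952
The unnormalized weights sum to 0.024811.
P(newsletter | evidence) = 0.0093571 / 0.024811 ≈ 0.377
P(survey request | evidence) = 0.0059339 / 0.024811 ≈ 0.239
P(malware delivery | evidence) = 0.00952 / 0.024811 ≈ 0.384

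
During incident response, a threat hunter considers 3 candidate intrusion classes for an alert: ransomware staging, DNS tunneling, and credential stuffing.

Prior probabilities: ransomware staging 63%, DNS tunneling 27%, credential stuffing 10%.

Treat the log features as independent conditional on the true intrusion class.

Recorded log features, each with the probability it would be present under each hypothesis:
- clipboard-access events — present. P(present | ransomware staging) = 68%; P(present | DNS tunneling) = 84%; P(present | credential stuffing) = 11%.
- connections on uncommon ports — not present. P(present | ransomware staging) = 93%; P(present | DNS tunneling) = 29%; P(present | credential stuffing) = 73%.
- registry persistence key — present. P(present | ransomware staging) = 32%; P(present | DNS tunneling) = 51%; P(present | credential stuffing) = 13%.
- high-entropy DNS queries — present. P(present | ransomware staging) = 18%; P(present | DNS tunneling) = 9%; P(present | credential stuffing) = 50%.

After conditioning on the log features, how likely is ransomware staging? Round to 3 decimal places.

0.186

By Bayes' rule with conditional independence, the unnormalized weight for each hypothesis is prior × ∏ likelihoods (using 1 − P(present | H) for each absent log feature):
  ransomware staging: 0.63 × 0.68 × (1 − 0.93) × 0.32 × 0.18 = 0.0017273
  DNS tunneling: 0.27 × 0.84 × (1 − 0.29) × 0.51 × 0.09 = 0.0073912
  credential stuffing: 0.10 × 0.11 × (1 − 0.73) × 0.13 × 0.50 = 0.00019305
Marginal likelihood of the evidence = 0.0093115.
P(ransomware staging | evidence) = 0.0017273 / 0.0093115 ≈ 0.186.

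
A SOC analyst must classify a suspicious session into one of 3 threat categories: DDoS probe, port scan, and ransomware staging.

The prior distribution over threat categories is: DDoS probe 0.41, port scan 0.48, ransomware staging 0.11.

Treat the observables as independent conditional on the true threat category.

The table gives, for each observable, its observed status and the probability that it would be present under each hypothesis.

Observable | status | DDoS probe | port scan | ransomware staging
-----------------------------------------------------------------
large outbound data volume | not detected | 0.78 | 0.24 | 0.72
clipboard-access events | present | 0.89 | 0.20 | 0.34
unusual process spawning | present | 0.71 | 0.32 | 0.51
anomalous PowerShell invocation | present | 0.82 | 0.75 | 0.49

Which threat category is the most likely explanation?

Multiply each prior by the joint likelihood of the observable pattern (using 1 − P(present | H) for each absent observable):
  DDoS probe: 0.41 × (1 − 0.78) × 0.89 × 0.71 × 0.82 = 0.046738
  port scan: 0.48 × (1 − 0.24) × 0.20 × 0.32 × 0.75 = 0.01751
  ransomware staging: 0.11 × (1 − 0.72) × 0.34 × 0.51 × 0.49 = 0.002617
The unnormalized weights sum to 0.066865.
P(DDoS probe | evidence) ≈ 0.046738 / 0.066865 ≈ 0.699
P(port scan | evidence) ≈ 0.01751 / 0.066865 ≈ 0.262
P(ransomware staging | evidence) ≈ 0.002617 / 0.066865 ≈ 0.039
The largest is 0.699, so DDoS probe is most probable.

DDoS probe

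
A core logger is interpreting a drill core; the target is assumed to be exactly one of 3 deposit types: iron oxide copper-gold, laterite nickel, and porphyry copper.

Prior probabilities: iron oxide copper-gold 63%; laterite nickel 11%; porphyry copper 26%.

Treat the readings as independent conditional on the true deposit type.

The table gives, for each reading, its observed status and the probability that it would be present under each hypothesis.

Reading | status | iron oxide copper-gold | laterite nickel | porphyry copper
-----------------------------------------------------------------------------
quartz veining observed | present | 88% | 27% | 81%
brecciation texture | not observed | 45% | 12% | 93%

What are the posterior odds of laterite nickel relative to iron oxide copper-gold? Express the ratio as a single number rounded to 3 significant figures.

0.0857

Posterior odds equal prior odds times the likelihood ratio; only the two competing hypotheses matter (using 1 − P(present | H) for each absent reading).
  laterite nickel: 0.11 × 0.27 × (1 − 0.12) = 0.026136
  iron oxide copper-gold: 0.63 × 0.88 × (1 − 0.45) = 0.30492
Posterior odds = 0.026136 / 0.30492 ≈ 0.0857.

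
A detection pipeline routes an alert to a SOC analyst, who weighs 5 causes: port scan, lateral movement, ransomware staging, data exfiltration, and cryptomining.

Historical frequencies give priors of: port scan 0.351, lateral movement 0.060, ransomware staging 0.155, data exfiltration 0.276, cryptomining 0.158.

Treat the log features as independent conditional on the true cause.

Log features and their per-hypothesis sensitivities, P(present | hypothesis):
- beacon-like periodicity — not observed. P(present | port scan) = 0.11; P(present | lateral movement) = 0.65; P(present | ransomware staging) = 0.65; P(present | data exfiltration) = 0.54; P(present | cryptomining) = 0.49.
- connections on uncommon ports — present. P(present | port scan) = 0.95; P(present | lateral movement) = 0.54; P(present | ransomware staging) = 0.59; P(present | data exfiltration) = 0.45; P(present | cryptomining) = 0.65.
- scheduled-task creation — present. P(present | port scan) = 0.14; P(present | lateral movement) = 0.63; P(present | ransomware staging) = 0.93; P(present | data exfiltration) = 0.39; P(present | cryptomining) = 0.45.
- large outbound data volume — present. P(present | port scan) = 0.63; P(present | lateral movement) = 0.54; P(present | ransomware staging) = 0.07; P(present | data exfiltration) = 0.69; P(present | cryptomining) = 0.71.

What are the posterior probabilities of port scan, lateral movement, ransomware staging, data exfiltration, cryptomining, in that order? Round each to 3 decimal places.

For each hypothesis, the unnormalized posterior weight is prior × product of the log feature likelihoods (using 1 − P(present | H) for each absent log feature):
  port scan: 0.351 × (1 − 0.11) × 0.95 × 0.14 × 0.63 = 0.026175
  lateral movement: 0.060 × (1 − 0.65) × 0.54 × 0.63 × 0.54 = 0.0038579
  ransomware staging: 0.155 × (1 − 0.65) × 0.59 × 0.93 × 0.07 = 0.0020837
  data exfiltration: 0.276 × (1 − 0.54) × 0.45 × 0.39 × 0.69 = 0.015374
  cryptomining: 0.158 × (1 − 0.49) × 0.65 × 0.45 × 0.71 = 0.016734
Normalizing constant Z = 0.026175 + 0.0038579 + 0.0020837 + 0.015374 + 0.016734 = 0.064225.
P(port scan | evidence) = 0.026175 / 0.064225 ≈ 0.408
P(lateral movement | evidence) = 0.0038579 / 0.064225 ≈ 0.060
P(ransomware staging | evidence) = 0.0020837 / 0.064225 ≈ 0.032
P(data exfiltration | evidence) = 0.015374 / 0.064225 ≈ 0.239
P(cryptomining | evidence) = 0.016734 / 0.064225 ≈ 0.261

0.408, 0.060, 0.032, 0.239, 0.261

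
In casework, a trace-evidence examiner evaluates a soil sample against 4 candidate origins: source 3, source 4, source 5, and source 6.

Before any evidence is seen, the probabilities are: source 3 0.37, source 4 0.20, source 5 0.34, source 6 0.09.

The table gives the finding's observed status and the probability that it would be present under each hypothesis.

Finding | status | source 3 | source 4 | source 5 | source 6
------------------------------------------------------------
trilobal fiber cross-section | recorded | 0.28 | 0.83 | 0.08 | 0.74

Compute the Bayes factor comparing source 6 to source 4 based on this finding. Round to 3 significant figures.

0.892

Likelihood of this finding under each hypothesis:
  source 6: 0.74
  source 4: 0.83
Bayes factor = 0.74 / 0.83 ≈ 0.892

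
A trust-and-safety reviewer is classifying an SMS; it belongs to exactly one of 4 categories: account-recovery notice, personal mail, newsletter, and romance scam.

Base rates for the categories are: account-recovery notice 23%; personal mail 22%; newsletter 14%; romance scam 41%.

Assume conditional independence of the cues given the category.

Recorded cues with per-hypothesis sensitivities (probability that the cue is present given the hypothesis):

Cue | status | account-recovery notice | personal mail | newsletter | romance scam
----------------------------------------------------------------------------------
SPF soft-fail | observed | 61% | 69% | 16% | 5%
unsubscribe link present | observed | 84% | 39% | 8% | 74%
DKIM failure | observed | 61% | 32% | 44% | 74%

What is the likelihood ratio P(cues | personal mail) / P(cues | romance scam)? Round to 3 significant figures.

Take the product of per-cue likelihoods under each hypothesis, then divide.
  personal mail: 0.69 × 0.39 × 0.32 = 0.086112
  romance scam: 0.05 × 0.74 × 0.74 = 0.02738
Bayes factor = 0.086112 / 0.02738 ≈ 3.15

3.15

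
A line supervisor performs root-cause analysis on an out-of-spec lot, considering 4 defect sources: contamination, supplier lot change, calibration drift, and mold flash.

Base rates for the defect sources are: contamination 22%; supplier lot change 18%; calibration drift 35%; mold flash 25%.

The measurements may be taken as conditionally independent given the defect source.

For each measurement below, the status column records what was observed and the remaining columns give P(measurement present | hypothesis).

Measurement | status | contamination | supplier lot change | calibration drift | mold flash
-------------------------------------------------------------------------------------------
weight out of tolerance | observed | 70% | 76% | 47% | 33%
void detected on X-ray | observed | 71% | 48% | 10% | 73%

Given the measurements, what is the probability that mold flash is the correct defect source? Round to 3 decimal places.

Multiply each prior by the joint likelihood of the measurement pattern:
  contamination: 0.22 × 0.70 × 0.71 = 0.10934
  supplier lot change: 0.18 × 0.76 × 0.48 = 0.065664
  calibration drift: 0.35 × 0.47 × 0.10 = 0.01645
  mold flash: 0.25 × 0.33 × 0.73 = 0.060225
Marginal likelihood of the evidence = 0.25168.
P(mold flash | evidence) = 0.060225 / 0.25168 ≈ 0.239.

0.239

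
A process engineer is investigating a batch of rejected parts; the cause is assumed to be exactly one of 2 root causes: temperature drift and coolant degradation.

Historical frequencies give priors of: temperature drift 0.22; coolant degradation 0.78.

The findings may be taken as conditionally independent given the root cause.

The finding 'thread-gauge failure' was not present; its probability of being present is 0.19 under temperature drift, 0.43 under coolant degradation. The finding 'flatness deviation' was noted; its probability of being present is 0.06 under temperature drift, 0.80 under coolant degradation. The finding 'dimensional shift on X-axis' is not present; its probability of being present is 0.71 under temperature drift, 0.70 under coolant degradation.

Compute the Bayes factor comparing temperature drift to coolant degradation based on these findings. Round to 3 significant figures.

0.103

Joint likelihood of the evidence pattern under each hypothesis (using 1 − P(present | H) for each absent finding):
  temperature drift: (1 − 0.19) × 0.06 × (1 − 0.71) = 0.014094
  coolant degradation: (1 − 0.43) × 0.80 × (1 − 0.70) = 0.1368
Bayes factor = 0.014094 / 0.1368 ≈ 0.103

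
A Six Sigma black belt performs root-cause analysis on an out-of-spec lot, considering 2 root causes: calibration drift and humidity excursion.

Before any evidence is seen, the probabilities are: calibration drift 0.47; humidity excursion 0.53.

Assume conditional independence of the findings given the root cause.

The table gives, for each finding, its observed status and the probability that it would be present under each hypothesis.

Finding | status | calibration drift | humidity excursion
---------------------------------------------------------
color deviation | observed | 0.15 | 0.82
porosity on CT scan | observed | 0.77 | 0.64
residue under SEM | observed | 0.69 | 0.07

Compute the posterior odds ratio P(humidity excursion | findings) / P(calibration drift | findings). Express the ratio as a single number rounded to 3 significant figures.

0.520

Unnormalized posterior weight (prior times the finding likelihoods) for each of the two hypotheses:
  humidity excursion: 0.53 × 0.82 × 0.64 × 0.07 = 0.01947
  calibration drift: 0.47 × 0.15 × 0.77 × 0.69 = 0.037457
Posterior odds = 0.01947 / 0.037457 ≈ 0.520.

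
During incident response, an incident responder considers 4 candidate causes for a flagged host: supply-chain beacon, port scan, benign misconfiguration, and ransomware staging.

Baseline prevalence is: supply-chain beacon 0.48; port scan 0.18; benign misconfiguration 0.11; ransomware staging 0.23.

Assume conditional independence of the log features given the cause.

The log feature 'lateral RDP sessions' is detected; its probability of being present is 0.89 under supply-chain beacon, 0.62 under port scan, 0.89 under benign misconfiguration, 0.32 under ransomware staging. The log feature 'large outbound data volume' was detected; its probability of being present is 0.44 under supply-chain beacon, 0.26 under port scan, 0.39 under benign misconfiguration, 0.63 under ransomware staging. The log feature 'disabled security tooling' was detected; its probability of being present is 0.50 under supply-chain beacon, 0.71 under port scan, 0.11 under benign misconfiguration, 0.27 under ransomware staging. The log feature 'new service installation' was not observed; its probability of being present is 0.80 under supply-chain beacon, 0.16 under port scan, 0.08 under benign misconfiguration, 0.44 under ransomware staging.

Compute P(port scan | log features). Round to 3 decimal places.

By Bayes' rule with conditional independence, the unnormalized weight for each hypothesis is prior × ∏ likelihoods (using 1 − P(present | H) for each absent log feature):
  supply-chain beacon: 0.48 × 0.89 × 0.44 × 0.50 × (1 − 0.80) = 0.018797
  port scan: 0.18 × 0.62 × 0.26 × 0.71 × (1 − 0.16) = 0.017305
  benign misconfiguration: 0.11 × 0.89 × 0.39 × 0.11 × (1 − 0.08) = 0.0038639
  ransomware staging: 0.23 × 0.32 × 0.63 × 0.27 × (1 − 0.44) = 0.0070108
The unnormalized weights sum to 0.046977.
P(port scan | evidence) = 0.017305 / 0.046977 ≈ 0.368.

0.368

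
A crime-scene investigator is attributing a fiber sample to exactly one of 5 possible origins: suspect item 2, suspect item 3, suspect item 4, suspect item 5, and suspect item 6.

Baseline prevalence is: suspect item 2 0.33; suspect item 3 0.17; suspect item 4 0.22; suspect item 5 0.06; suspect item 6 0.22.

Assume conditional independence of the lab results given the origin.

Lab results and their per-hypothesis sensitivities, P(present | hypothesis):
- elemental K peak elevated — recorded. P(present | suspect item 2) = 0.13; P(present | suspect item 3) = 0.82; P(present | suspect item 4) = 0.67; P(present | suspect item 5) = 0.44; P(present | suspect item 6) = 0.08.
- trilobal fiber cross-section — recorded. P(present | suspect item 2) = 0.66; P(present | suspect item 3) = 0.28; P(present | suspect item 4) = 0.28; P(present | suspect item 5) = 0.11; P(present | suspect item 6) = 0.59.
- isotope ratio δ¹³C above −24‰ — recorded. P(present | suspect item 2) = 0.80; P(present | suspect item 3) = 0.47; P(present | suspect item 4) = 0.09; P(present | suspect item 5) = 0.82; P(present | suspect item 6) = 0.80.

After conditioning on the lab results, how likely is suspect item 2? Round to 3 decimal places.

By Bayes' rule with conditional independence, the unnormalized weight for each hypothesis is prior × ∏ likelihoods:
  suspect item 2: 0.33 × 0.13 × 0.66 × 0.80 = 0.022651
  suspect item 3: 0.17 × 0.82 × 0.28 × 0.47 = 0.018345
  suspect item 4: 0.22 × 0.67 × 0.28 × 0.09 = 0.0037145
  suspect item 5: 0.06 × 0.44 × 0.11 × 0.82 = 0.0023813
  suspect item 6: 0.22 × 0.08 × 0.59 × 0.80 = 0.0083072
The unnormalized weights sum to 0.055399.
P(suspect item 2 | evidence) = 0.022651 / 0.055399 ≈ 0.409.

0.409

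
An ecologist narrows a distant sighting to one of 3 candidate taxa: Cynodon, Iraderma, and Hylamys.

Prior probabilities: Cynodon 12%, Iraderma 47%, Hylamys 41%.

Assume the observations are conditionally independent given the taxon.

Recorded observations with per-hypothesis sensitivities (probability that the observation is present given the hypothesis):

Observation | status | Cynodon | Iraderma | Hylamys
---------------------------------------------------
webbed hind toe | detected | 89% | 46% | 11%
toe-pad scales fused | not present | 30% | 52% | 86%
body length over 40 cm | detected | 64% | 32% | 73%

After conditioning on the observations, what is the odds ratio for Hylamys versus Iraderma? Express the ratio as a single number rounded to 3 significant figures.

0.139

The normalizing constant cancels in an odds ratio, so compute prior × likelihood for the two hypotheses only (using 1 − P(present | H) for each absent observation):
  Hylamys: 0.41 × 0.11 × (1 − 0.86) × 0.73 = 0.0046092
  Iraderma: 0.47 × 0.46 × (1 − 0.52) × 0.32 = 0.033208
Odds(Hylamys : Iraderma) = 0.0046092 / 0.033208 ≈ 0.139.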